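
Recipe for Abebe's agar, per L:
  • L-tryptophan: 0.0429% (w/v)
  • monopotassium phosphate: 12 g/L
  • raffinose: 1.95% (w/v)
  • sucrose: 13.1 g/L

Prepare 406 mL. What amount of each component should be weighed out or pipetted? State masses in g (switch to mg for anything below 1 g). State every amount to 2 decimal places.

Working volume: 406 mL = 0.406 L.
L-tryptophan: 0.0429% w/v = 0.429 g/L → 0.429 × 0.406 L = 0.174174 g = 174.17 mg
monopotassium phosphate: 12 g/L × 0.406 L = 4.87 g
raffinose: 1.95 g per 100 mL × 406 mL ÷ 100 = 7.92 g
sucrose: 13.1 g/L × 0.406 L = 5.32 g

L-tryptophan 174.17 mg; monopotassium phosphate 4.87 g; raffinose 7.92 g; sucrose 5.32 g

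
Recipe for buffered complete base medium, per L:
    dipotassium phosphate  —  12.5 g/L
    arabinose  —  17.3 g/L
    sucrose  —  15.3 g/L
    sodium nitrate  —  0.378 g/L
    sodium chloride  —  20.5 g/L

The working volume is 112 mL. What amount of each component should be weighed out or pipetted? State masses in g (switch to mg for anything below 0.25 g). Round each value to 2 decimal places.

dipotassium phosphate 1.40 g; arabinose 1.94 g; sucrose 1.71 g; sodium nitrate 42.34 mg; sodium chloride 2.30 g

Scale factor relative to 1 L: 0.112.
dipotassium phosphate: 12.5 g/L × 0.112 L = 1.40 g
arabinose: 17.3 g/L × 0.112 L = 1.94 g
sucrose: 15.3 g/L × 0.112 L = 1.71 g
sodium nitrate: 0.378 g/L × 0.112 L = 0.042336 g = 42.34 mg
sodium chloride: 20.5 g/L × 0.112 L = 2.30 g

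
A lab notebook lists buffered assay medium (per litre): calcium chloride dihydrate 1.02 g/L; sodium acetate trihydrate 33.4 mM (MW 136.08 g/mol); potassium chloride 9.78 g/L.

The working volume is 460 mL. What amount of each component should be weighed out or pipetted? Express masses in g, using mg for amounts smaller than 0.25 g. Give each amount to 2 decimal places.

calcium chloride dihydrate 0.47 g; sodium acetate trihydrate 2.09 g; potassium chloride 4.50 g

Scale factor relative to 1 L: 0.46.
calcium chloride dihydrate: 1.02 g/L × 0.46 L = 0.47 g
sodium acetate trihydrate: 33.4 mmol/L × 136.08 g/mol × 0.46 L ÷ 1000 = 2.09 g
potassium chloride: 9.78 g/L × 0.46 L = 4.50 g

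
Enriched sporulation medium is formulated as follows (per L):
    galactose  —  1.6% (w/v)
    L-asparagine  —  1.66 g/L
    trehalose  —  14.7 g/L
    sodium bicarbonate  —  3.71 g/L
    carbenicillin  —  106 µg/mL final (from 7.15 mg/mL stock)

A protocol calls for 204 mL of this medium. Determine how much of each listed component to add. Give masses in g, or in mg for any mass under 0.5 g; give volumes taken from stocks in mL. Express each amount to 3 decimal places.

Target volume = 204 mL = 0.204 L.
galactose: 1.6 g per 100 mL × 204 mL ÷ 100 = 3.264 g
L-asparagine: 1.66 g/L × 0.204 L = 0.33864 g = 338.640 mg
trehalose: 14.7 g/L × 0.204 L = 2.999 g
sodium bicarbonate: 3.71 g/L × 0.204 L = 0.757 g
carbenicillin: V = C2·V2/C1 = 106 µg/mL × 204 mL ÷ 7150 µg/mL = 3.024 mL

galactose 3.264 g; L-asparagine 338.640 mg; trehalose 2.999 g; sodium bicarbonate 0.757 g; carbenicillin 3.024 mL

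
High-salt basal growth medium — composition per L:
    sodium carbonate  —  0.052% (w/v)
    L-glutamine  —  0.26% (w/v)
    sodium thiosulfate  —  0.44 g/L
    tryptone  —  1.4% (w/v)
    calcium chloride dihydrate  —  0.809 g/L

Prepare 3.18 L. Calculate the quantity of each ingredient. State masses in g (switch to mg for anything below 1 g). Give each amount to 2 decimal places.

sodium carbonate 1.65 g; L-glutamine 8.27 g; sodium thiosulfate 1.40 g; tryptone 44.52 g; calcium chloride dihydrate 2.57 g

Scale factor relative to 1 L: 3.18.
sodium carbonate: 0.052% w/v = 0.52 g/L → 0.52 × 3.18 L = 1.65 g
L-glutamine: 0.26% w/v = 2.6 g/L → 2.6 × 3.18 L = 8.27 g
sodium thiosulfate: 0.44 g/L × 3.18 L = 1.40 g
tryptone: 1.4% w/v = 14 g/L → 14 × 3.18 L = 44.52 g
calcium chloride dihydrate: 0.809 g/L × 3.18 L = 2.57 g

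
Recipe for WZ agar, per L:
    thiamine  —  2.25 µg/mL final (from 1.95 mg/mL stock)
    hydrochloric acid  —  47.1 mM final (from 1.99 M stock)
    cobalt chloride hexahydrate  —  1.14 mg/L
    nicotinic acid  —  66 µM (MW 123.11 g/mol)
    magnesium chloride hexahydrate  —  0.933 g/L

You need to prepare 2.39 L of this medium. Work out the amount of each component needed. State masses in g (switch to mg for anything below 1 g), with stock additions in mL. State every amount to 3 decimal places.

thiamine 2.758 mL; hydrochloric acid 56.567 mL; cobalt chloride hexahydrate 2.725 mg; nicotinic acid 19.419 mg; magnesium chloride hexahydrate 2.230 g

Scale factor relative to 1 L: 2.39.
thiamine: V = C2·V2/C1 = 2.25 µg/mL × 2390 mL ÷ 1950 µg/mL = 2.758 mL
hydrochloric acid: C1V1 = C2V2 → 47.1 mM × 2390 mL ÷ 1990 mM = 56.567 mL
cobalt chloride hexahydrate: 1.14 mg/L × 2.39 L = 2.725 mg
nicotinic acid: 66 µmol/L × 123.11 g/mol × 2.39 L ÷ 1000 = 19.419 mg
magnesium chloride hexahydrate: 0.933 g/L × 2.39 L = 2.230 g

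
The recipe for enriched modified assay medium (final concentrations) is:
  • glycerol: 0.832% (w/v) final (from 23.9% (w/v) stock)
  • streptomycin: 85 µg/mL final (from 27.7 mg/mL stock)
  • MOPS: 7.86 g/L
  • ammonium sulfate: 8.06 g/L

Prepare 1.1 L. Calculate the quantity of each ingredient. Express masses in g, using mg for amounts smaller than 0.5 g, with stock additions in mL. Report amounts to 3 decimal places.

glycerol 38.293 mL; streptomycin 3.375 mL; MOPS 8.646 g; ammonium sulfate 8.866 g

Working volume: 1.1 L.
glycerol: V = C2·V2/C1 = 0.832% ÷ 23.9% × 1100 mL = 38.293 mL
streptomycin: V = C2·V2/C1 = 85 µg/mL × 1100 mL ÷ 27700 µg/mL = 3.375 mL
MOPS: 7.86 g/L × 1.1 L = 8.646 g
ammonium sulfate: 8.06 g/L × 1.1 L = 8.866 g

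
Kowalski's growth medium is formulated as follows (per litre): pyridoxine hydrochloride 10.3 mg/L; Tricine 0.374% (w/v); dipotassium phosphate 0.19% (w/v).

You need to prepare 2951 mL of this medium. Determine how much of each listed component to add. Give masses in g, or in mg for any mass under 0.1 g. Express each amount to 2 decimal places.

Target volume = 2951 mL = 2.951 L.
pyridoxine hydrochloride: 10.3 mg/L × 2.951 L = 30.40 mg
Tricine: 0.374 g per 100 mL × 2951 mL ÷ 100 = 11.04 g
dipotassium phosphate: 0.19% w/v = 1.9 g/L → 1.9 × 2.951 L = 5.61 g

pyridoxine hydrochloride 30.40 mg; Tricine 11.04 g; dipotassium phosphate 5.61 g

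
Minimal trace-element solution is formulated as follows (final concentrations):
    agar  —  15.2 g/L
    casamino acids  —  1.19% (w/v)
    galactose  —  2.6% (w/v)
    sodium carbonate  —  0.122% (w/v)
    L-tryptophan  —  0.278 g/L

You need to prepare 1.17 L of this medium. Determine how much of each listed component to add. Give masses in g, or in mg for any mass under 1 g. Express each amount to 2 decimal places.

Scale factor relative to 1 L: 1.17.
agar: 15.2 g/L × 1.17 L = 17.78 g
casamino acids: 1.19 g per 100 mL × 1170 mL ÷ 100 = 13.92 g
galactose: 2.6 g per 100 mL × 1170 mL ÷ 100 = 30.42 g
sodium carbonate: 0.122% w/v = 1.22 g/L → 1.22 × 1.17 L = 1.43 g
L-tryptophan: 0.278 g/L × 1.17 L = 0.32526 g = 325.26 mg

agar 17.78 g; casamino acids 13.92 g; galactose 30.42 g; sodium carbonate 1.43 g; L-tryptophan 325.26 mg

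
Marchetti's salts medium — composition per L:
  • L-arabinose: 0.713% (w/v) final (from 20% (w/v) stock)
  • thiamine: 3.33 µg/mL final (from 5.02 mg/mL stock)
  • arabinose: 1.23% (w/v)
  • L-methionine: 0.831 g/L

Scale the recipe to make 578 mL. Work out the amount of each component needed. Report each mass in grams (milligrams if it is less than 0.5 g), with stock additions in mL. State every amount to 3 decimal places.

Target volume = 578 mL = 0.578 L.
L-arabinose: C1V1 = C2V2 → 0.713% ÷ 20% × 578 mL = 20.606 mL
thiamine: C1V1 = C2V2 → 3.33 µg/mL × 578 mL ÷ 5020 µg/mL = 0.383 mL
arabinose: 1.23% w/v = 12.3 g/L → 12.3 × 0.578 L = 7.109 g
L-methionine: 0.831 g/L × 0.578 L = 0.480318 g = 480.318 mg

L-arabinose 20.606 mL; thiamine 0.383 mL; arabinose 7.109 g; L-methionine 480.318 mg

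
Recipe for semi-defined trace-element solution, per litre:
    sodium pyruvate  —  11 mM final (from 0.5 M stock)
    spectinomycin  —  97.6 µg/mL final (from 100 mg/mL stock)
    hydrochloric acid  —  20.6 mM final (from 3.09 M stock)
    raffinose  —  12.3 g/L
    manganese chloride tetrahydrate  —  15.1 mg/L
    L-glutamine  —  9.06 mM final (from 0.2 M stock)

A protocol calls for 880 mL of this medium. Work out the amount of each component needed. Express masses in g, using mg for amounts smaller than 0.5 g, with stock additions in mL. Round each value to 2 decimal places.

sodium pyruvate 19.36 mL; spectinomycin 0.86 mL; hydrochloric acid 5.87 mL; raffinose 10.82 g; manganese chloride tetrahydrate 13.29 mg; L-glutamine 39.86 mL

Working volume: 880 mL = 0.88 L.
sodium pyruvate: dilute stock: 11 mM × 880 mL ÷ 500 mM = 19.36 mL
spectinomycin: V = C2·V2/C1 = 97.6 µg/mL × 880 mL ÷ 100000 µg/mL = 0.86 mL
hydrochloric acid: V = C2·V2/C1 = 20.6 mM × 880 mL ÷ 3090 mM = 5.87 mL
raffinose: 12.3 g/L × 0.88 L = 10.82 g
manganese chloride tetrahydrate: 15.1 mg/L × 0.88 L = 13.29 mg
L-glutamine: C1V1 = C2V2 → 9.06 mM × 880 mL ÷ 200 mM = 39.86 mL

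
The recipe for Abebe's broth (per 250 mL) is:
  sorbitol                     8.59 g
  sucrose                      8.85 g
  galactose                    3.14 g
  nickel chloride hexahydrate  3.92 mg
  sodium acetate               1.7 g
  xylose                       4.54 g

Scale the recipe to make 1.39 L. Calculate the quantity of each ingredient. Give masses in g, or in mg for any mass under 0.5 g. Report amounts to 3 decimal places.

Scale factor = 1390 mL / 250 mL = 5.56.
sorbitol: 8.59 g × (1390 mL / 250 mL) = 47.760 g
sucrose: 8.85 g × (1390 mL / 250 mL) = 49.206 g
galactose: 3.14 g × (1390 mL / 250 mL) = 17.458 g
nickel chloride hexahydrate: 3.92 mg × (1390 mL / 250 mL) = 21.795 mg
sodium acetate: 1.7 g × (1390 mL / 250 mL) = 9.452 g
xylose: 4.54 g × (1390 mL / 250 mL) = 25.242 g

sorbitol 47.760 g; sucrose 49.206 g; galactose 17.458 g; nickel chloride hexahydrate 21.795 mg; sodium acetate 9.452 g; xylose 25.242 g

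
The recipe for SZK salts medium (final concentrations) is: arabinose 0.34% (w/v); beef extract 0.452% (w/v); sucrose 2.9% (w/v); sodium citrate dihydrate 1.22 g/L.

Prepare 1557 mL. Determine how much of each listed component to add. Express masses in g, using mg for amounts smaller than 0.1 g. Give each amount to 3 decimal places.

arabinose 5.294 g; beef extract 7.038 g; sucrose 45.153 g; sodium citrate dihydrate 1.900 g

Target volume = 1557 mL = 1.557 L.
arabinose: 0.34% w/v = 3.4 g/L → 3.4 × 1.557 L = 5.294 g
beef extract: 0.452% w/v = 4.52 g/L → 4.52 × 1.557 L = 7.038 g
sucrose: 2.9% w/v = 29 g/L → 29 × 1.557 L = 45.153 g
sodium citrate dihydrate: 1.22 g/L × 1.557 L = 1.900 g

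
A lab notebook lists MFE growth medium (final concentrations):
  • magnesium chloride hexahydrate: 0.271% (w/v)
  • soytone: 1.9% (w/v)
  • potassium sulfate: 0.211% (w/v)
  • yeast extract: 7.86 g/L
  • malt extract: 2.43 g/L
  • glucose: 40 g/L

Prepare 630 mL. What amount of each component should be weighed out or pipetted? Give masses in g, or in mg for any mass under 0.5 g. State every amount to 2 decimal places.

Scale factor relative to 1 L: 0.63.
magnesium chloride hexahydrate: 0.271 g per 100 mL × 630 mL ÷ 100 = 1.71 g
soytone: 1.9% w/v = 19 g/L → 19 × 0.63 L = 11.97 g
potassium sulfate: 0.211% w/v = 2.11 g/L → 2.11 × 0.63 L = 1.33 g
yeast extract: 7.86 g/L × 0.63 L = 4.95 g
malt extract: 2.43 g/L × 0.63 L = 1.53 g
glucose: 40 g/L × 0.63 L = 25.20 g

magnesium chloride hexahydrate 1.71 g; soytone 11.97 g; potassium sulfate 1.33 g; yeast extract 4.95 g; malt extract 1.53 g; glucose 25.20 g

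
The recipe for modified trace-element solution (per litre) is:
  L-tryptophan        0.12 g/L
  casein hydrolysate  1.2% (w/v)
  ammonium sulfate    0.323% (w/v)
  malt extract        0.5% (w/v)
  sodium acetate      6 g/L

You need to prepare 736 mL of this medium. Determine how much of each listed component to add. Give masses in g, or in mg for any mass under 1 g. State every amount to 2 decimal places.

L-tryptophan 88.32 mg; casein hydrolysate 8.83 g; ammonium sulfate 2.38 g; malt extract 3.68 g; sodium acetate 4.42 g

Working volume: 736 mL = 0.736 L.
L-tryptophan: 0.12 g/L × 0.736 L = 0.08832 g = 88.32 mg
casein hydrolysate: 1.2 g per 100 mL × 736 mL ÷ 100 = 8.83 g
ammonium sulfate: 0.323 g per 100 mL × 736 mL ÷ 100 = 2.38 g
malt extract: 0.5 g per 100 mL × 736 mL ÷ 100 = 3.68 g
sodium acetate: 6 g/L × 0.736 L = 4.42 g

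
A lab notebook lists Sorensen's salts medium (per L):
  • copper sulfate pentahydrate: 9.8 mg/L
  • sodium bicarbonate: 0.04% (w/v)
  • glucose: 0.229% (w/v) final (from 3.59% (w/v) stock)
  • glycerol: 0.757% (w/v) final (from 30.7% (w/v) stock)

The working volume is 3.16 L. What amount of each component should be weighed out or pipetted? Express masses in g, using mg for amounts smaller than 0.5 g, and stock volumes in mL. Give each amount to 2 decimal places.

Working volume: 3.16 L.
copper sulfate pentahydrate: 9.8 mg/L × 3.16 L = 30.97 mg
sodium bicarbonate: 0.04 g per 100 mL × 3160 mL ÷ 100 = 1.26 g
glucose: V = C2·V2/C1 = 0.229% ÷ 3.59% × 3160 mL = 201.57 mL
glycerol: dilute stock: 0.757% ÷ 30.7% × 3160 mL = 77.92 mL

copper sulfate pentahydrate 30.97 mg; sodium bicarbonate 1.26 g; glucose 201.57 mL; glycerol 77.92 mL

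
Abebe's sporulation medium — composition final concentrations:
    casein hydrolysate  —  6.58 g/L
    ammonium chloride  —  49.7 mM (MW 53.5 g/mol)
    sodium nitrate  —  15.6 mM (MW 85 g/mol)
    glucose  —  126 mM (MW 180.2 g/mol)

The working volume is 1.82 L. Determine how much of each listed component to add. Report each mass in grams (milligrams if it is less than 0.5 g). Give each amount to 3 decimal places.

casein hydrolysate 11.976 g; ammonium chloride 4.839 g; sodium nitrate 2.413 g; glucose 41.323 g

Scale factor relative to 1 L: 1.82.
casein hydrolysate: 6.58 g/L × 1.82 L = 11.976 g
ammonium chloride: 49.7 mmol/L × 53.5 g/mol × 1.82 L ÷ 1000 = 4.839 g
sodium nitrate: 15.6 mmol/L × 85 g/mol × 1.82 L ÷ 1000 = 2.413 g
glucose: 126 mmol/L × 180.2 g/mol × 1.82 L ÷ 1000 = 41.323 g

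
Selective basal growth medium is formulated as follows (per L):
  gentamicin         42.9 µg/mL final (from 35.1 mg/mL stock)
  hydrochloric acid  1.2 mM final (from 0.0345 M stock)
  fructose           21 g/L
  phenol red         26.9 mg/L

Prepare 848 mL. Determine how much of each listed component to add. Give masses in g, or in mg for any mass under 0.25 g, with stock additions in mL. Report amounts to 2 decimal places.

gentamicin 1.04 mL; hydrochloric acid 29.50 mL; fructose 17.81 g; phenol red 22.81 mg

Working volume: 848 mL = 0.848 L.
gentamicin: dilute stock: 42.9 µg/mL × 848 mL ÷ 35100 µg/mL = 1.04 mL
hydrochloric acid: V = C2·V2/C1 = 1.2 mM × 848 mL ÷ 34.5 mM = 29.50 mL
fructose: 21 g/L × 0.848 L = 17.81 g
phenol red: 26.9 mg/L × 0.848 L = 22.81 mg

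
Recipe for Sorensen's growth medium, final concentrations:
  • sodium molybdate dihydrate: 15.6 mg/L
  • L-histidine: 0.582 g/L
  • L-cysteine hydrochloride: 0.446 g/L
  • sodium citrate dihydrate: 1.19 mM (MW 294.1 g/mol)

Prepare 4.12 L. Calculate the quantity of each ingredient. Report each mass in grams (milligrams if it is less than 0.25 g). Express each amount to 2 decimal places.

Scale factor relative to 1 L: 4.12.
sodium molybdate dihydrate: 15.6 mg/L × 4.12 L = 64.27 mg
L-histidine: 0.582 g/L × 4.12 L = 2.40 g
L-cysteine hydrochloride: 0.446 g/L × 4.12 L = 1.84 g
sodium citrate dihydrate: 1.19 mmol/L × 294.1 g/mol × 4.12 L ÷ 1000 = 1.44 g

sodium molybdate dihydrate 64.27 mg; L-histidine 2.40 g; L-cysteine hydrochloride 1.84 g; sodium citrate dihydrate 1.44 g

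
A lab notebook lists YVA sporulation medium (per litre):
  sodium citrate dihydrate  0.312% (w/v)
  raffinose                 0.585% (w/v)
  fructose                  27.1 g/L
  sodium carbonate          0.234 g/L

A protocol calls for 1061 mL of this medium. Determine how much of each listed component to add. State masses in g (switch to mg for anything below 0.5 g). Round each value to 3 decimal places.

Working volume: 1061 mL = 1.061 L.
sodium citrate dihydrate: 0.312% w/v = 3.12 g/L → 3.12 × 1.061 L = 3.310 g
raffinose: 0.585 g per 100 mL × 1061 mL ÷ 100 = 6.207 g
fructose: 27.1 g/L × 1.061 L = 28.753 g
sodium carbonate: 0.234 g/L × 1.061 L = 0.248274 g = 248.274 mg

sodium citrate dihydrate 3.310 g; raffinose 6.207 g; fructose 28.753 g; sodium carbonate 248.274 mg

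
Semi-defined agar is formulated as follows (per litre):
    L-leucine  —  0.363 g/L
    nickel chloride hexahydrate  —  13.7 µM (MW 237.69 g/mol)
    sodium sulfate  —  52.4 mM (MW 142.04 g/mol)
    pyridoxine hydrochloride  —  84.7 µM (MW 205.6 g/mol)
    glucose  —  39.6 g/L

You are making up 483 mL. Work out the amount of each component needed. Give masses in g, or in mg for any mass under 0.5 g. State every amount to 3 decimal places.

Target volume = 483 mL = 0.483 L.
L-leucine: 0.363 g/L × 0.483 L = 0.175329 g = 175.329 mg
nickel chloride hexahydrate: 13.7 µmol/L × 237.69 g/mol × 0.483 L ÷ 1000 = 1.573 mg
sodium sulfate: 52.4 mmol/L × 142.04 g/mol × 0.483 L ÷ 1000 = 3.595 g
pyridoxine hydrochloride: 84.7 µmol/L × 205.6 g/mol × 0.483 L ÷ 1000 = 8.411 mg
glucose: 39.6 g/L × 0.483 L = 19.127 g

L-leucine 175.329 mg; nickel chloride hexahydrate 1.573 mg; sodium sulfate 3.595 g; pyridoxine hydrochloride 8.411 mg; glucose 19.127 g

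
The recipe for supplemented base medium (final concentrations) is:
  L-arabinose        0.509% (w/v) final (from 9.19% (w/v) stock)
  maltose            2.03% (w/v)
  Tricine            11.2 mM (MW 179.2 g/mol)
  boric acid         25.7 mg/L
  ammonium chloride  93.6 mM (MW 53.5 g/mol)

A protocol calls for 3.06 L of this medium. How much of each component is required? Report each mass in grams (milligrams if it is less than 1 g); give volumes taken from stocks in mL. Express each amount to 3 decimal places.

Scale factor relative to 1 L: 3.06.
L-arabinose: dilute stock: 0.509% ÷ 9.19% × 3060 mL = 169.482 mL
maltose: 2.03% w/v = 20.3 g/L → 20.3 × 3.06 L = 62.118 g
Tricine: 11.2 mmol/L × 179.2 g/mol × 3.06 L ÷ 1000 = 6.142 g
boric acid: 25.7 mg/L × 3.06 L = 78.642 mg
ammonium chloride: 93.6 mmol/L × 53.5 g/mol × 3.06 L ÷ 1000 = 15.323 g

L-arabinose 169.482 mL; maltose 62.118 g; Tricine 6.142 g; boric acid 78.642 mg; ammonium chloride 15.323 g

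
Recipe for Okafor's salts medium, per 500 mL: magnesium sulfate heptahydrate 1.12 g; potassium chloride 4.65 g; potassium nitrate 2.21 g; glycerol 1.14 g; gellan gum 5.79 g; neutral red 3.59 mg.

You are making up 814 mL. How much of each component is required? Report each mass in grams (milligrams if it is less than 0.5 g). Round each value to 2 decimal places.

magnesium sulfate heptahydrate 1.82 g; potassium chloride 7.57 g; potassium nitrate 3.60 g; glycerol 1.86 g; gellan gum 9.43 g; neutral red 5.84 mg

Ratio of target to recipe volume: 814 / 500 = 1.628.
magnesium sulfate heptahydrate: 1.12 g × (814 mL / 500 mL) = 1.82 g
potassium chloride: 4.65 g × (814 mL / 500 mL) = 7.57 g
potassium nitrate: 2.21 g × (814 mL / 500 mL) = 3.60 g
glycerol: 1.14 g × (814 mL / 500 mL) = 1.86 g
gellan gum: 5.79 g × (814 mL / 500 mL) = 9.43 g
neutral red: 3.59 mg × (814 mL / 500 mL) = 5.84 mg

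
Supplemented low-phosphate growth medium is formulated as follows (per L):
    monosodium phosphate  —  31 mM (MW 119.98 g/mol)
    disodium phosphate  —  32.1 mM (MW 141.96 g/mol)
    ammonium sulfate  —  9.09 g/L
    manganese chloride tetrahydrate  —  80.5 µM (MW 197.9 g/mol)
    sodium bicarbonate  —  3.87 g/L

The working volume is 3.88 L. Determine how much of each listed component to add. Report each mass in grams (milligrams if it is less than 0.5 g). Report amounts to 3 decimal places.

Working volume: 3.88 L.
monosodium phosphate: 31 mmol/L × 119.98 g/mol × 3.88 L ÷ 1000 = 14.431 g
disodium phosphate: 32.1 mmol/L × 141.96 g/mol × 3.88 L ÷ 1000 = 17.681 g
ammonium sulfate: 9.09 g/L × 3.88 L = 35.269 g
manganese chloride tetrahydrate: 80.5 µmol/L × 197.9 g/mol × 3.88 L ÷ 1000 = 61.812 mg
sodium bicarbonate: 3.87 g/L × 3.88 L = 15.016 g

monosodium phosphate 14.431 g; disodium phosphate 17.681 g; ammonium sulfate 35.269 g; manganese chloride tetrahydrate 61.812 mg; sodium bicarbonate 15.016 g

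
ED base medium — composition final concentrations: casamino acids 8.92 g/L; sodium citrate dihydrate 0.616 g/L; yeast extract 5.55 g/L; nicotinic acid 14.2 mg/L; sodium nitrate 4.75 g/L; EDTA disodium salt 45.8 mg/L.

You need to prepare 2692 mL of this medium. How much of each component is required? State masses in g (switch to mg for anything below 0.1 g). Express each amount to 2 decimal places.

casamino acids 24.01 g; sodium citrate dihydrate 1.66 g; yeast extract 14.94 g; nicotinic acid 38.23 mg; sodium nitrate 12.79 g; EDTA disodium salt 0.12 g

Target volume = 2692 mL = 2.692 L.
casamino acids: 8.92 g/L × 2.692 L = 24.01 g
sodium citrate dihydrate: 0.616 g/L × 2.692 L = 1.66 g
yeast extract: 5.55 g/L × 2.692 L = 14.94 g
nicotinic acid: 14.2 mg/L × 2.692 L = 38.23 mg
sodium nitrate: 4.75 g/L × 2.692 L = 12.79 g
EDTA disodium salt: 45.8 mg/L × 2.692 L = 123.294 mg = 0.12 g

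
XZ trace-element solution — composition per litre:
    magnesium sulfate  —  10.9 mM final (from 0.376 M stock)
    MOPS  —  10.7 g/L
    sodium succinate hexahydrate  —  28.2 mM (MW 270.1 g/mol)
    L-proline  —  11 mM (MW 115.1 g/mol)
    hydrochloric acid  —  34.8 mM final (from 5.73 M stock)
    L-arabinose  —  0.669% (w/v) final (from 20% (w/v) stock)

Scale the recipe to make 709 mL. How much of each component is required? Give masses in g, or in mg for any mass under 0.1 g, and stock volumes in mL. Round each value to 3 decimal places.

magnesium sulfate 20.553 mL; MOPS 7.586 g; sodium succinate hexahydrate 5.400 g; L-proline 0.898 g; hydrochloric acid 4.306 mL; L-arabinose 23.716 mL

Working volume: 709 mL = 0.709 L.
magnesium sulfate: dilute stock: 10.9 mM × 709 mL ÷ 376 mM = 20.553 mL
MOPS: 10.7 g/L × 0.709 L = 7.586 g
sodium succinate hexahydrate: 28.2 mmol/L × 270.1 g/mol × 0.709 L ÷ 1000 = 5.400 g
L-proline: 11 mmol/L × 115.1 g/mol × 0.709 L ÷ 1000 = 0.898 g
hydrochloric acid: dilute stock: 34.8 mM × 709 mL ÷ 5730 mM = 4.306 mL
L-arabinose: dilute stock: 0.669% ÷ 20% × 709 mL = 23.716 mL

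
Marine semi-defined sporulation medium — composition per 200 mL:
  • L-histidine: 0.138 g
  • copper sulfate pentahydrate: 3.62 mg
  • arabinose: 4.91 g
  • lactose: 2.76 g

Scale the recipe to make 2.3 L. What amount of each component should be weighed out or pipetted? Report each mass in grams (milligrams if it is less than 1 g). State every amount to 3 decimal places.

L-histidine 1.587 g; copper sulfate pentahydrate 41.630 mg; arabinose 56.465 g; lactose 31.740 g

Ratio of target to recipe volume: 2300 / 200 = 11.5.
L-histidine: 0.138 g × (2300 mL / 200 mL) = 1.587 g
copper sulfate pentahydrate: 3.62 mg × (2300 mL / 200 mL) = 41.630 mg
arabinose: 4.91 g × (2300 mL / 200 mL) = 56.465 g
lactose: 2.76 g × (2300 mL / 200 mL) = 31.740 g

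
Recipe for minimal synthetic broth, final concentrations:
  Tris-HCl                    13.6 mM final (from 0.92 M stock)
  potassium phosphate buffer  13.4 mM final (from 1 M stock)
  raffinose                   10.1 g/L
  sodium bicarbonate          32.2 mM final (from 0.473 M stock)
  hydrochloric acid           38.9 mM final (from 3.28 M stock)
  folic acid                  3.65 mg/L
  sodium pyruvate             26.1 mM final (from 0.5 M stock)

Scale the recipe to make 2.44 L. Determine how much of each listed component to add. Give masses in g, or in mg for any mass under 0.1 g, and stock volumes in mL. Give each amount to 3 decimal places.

Scale factor relative to 1 L: 2.44.
Tris-HCl: dilute stock: 13.6 mM × 2440 mL ÷ 920 mM = 36.070 mL
potassium phosphate buffer: C1V1 = C2V2 → 13.4 mM × 2440 mL ÷ 1000 mM = 32.696 mL
raffinose: 10.1 g/L × 2.44 L = 24.644 g
sodium bicarbonate: dilute stock: 32.2 mM × 2440 mL ÷ 473 mM = 166.106 mL
hydrochloric acid: C1V1 = C2V2 → 38.9 mM × 2440 mL ÷ 3280 mM = 28.938 mL
folic acid: 3.65 mg/L × 2.44 L = 8.906 mg
sodium pyruvate: V = C2·V2/C1 = 26.1 mM × 2440 mL ÷ 500 mM = 127.368 mL

Tris-HCl 36.070 mL; potassium phosphate buffer 32.696 mL; raffinose 24.644 g; sodium bicarbonate 166.106 mL; hydrochloric acid 28.938 mL; folic acid 8.906 mg; sodium pyruvate 127.368 mL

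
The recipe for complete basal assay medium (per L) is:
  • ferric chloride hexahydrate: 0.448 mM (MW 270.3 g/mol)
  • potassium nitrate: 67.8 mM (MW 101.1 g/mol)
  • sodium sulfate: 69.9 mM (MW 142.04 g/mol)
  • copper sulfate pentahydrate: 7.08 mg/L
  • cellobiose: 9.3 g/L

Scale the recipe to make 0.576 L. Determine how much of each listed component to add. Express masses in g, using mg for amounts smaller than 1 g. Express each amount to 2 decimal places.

ferric chloride hexahydrate 69.75 mg; potassium nitrate 3.95 g; sodium sulfate 5.72 g; copper sulfate pentahydrate 4.08 mg; cellobiose 5.36 g

Scale factor relative to 1 L: 0.576.
ferric chloride hexahydrate: 0.448 mmol/L × 270.3 mg/mmol × 0.576 L = 69.75 mg
potassium nitrate: 67.8 mmol/L × 101.1 g/mol × 0.576 L ÷ 1000 = 3.95 g
sodium sulfate: 69.9 mmol/L × 142.04 g/mol × 0.576 L ÷ 1000 = 5.72 g
copper sulfate pentahydrate: 7.08 mg/L × 0.576 L = 4.08 mg
cellobiose: 9.3 g/L × 0.576 L = 5.36 g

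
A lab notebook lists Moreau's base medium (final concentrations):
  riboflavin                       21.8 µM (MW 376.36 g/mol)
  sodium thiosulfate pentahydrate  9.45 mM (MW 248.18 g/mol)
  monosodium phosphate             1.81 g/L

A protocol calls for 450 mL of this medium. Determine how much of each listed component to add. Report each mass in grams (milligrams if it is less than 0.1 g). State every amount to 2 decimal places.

riboflavin 3.69 mg; sodium thiosulfate pentahydrate 1.06 g; monosodium phosphate 0.81 g

Scale factor relative to 1 L: 0.45.
riboflavin: 21.8 µmol/L × 376.36 g/mol × 0.45 L ÷ 1000 = 3.69 mg
sodium thiosulfate pentahydrate: 9.45 mmol/L × 248.18 g/mol × 0.45 L ÷ 1000 = 1.06 g
monosodium phosphate: 1.81 g/L × 0.45 L = 0.81 g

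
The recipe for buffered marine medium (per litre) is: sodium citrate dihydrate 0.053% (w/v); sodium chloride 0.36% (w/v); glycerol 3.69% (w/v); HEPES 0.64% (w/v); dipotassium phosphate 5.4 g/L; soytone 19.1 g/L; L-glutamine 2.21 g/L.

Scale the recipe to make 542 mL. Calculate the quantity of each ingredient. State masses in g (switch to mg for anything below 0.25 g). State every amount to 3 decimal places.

Scale factor relative to 1 L: 0.542.
sodium citrate dihydrate: 0.053% w/v = 0.53 g/L → 0.53 × 0.542 L = 0.287 g
sodium chloride: 0.36% w/v = 3.6 g/L → 3.6 × 0.542 L = 1.951 g
glycerol: 3.69 g per 100 mL × 542 mL ÷ 100 = 20.000 g
HEPES: 0.64% w/v = 6.4 g/L → 6.4 × 0.542 L = 3.469 g
dipotassium phosphate: 5.4 g/L × 0.542 L = 2.927 g
soytone: 19.1 g/L × 0.542 L = 10.352 g
L-glutamine: 2.21 g/L × 0.542 L = 1.198 g

sodium citrate dihydrate 0.287 g; sodium chloride 1.951 g; glycerol 20.000 g; HEPES 3.469 g; dipotassium phosphate 2.927 g; soytone 10.352 g; L-glutamine 1.198 g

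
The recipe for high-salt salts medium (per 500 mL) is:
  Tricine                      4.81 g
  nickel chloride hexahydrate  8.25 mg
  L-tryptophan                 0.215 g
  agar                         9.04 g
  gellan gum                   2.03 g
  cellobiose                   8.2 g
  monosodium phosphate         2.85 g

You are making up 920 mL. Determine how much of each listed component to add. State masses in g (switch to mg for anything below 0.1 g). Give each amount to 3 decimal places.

Scale factor = 920 mL / 500 mL = 1.84.
Tricine: 4.81 g × (920 mL / 500 mL) = 8.850 g
nickel chloride hexahydrate: 8.25 mg × (920 mL / 500 mL) = 15.180 mg
L-tryptophan: 0.215 g × (920 mL / 500 mL) = 0.396 g
agar: 9.04 g × (920 mL / 500 mL) = 16.634 g
gellan gum: 2.03 g × (920 mL / 500 mL) = 3.735 g
cellobiose: 8.2 g × (920 mL / 500 mL) = 15.088 g
monosodium phosphate: 2.85 g × (920 mL / 500 mL) = 5.244 g

Tricine 8.850 g; nickel chloride hexahydrate 15.180 mg; L-tryptophan 0.396 g; agar 16.634 g; gellan gum 3.735 g; cellobiose 15.088 g; monosodium phosphate 5.244 g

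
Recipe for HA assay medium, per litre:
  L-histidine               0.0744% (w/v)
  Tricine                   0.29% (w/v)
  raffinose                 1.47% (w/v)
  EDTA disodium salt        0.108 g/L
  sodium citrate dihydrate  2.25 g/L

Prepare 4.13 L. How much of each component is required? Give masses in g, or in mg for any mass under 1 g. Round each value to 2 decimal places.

Working volume: 4.13 L.
L-histidine: 0.0744% w/v = 0.744 g/L → 0.744 × 4.13 L = 3.07 g
Tricine: 0.29% w/v = 2.9 g/L → 2.9 × 4.13 L = 11.98 g
raffinose: 1.47 g per 100 mL × 4130 mL ÷ 100 = 60.71 g
EDTA disodium salt: 0.108 g/L × 4.13 L = 0.44604 g = 446.04 mg
sodium citrate dihydrate: 2.25 g/L × 4.13 L = 9.29 g

L-histidine 3.07 g; Tricine 11.98 g; raffinose 60.71 g; EDTA disodium salt 446.04 mg; sodium citrate dihydrate 9.29 g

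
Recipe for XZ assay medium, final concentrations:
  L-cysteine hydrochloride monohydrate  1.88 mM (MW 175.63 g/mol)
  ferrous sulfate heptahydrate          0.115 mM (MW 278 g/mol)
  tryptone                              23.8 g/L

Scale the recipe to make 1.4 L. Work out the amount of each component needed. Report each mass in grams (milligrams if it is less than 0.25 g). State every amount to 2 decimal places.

Working volume: 1.4 L.
L-cysteine hydrochloride monohydrate: 1.88 mmol/L × 175.63 g/mol × 1.4 L ÷ 1000 = 0.46 g
ferrous sulfate heptahydrate: 0.115 mmol/L × 278 mg/mmol × 1.4 L = 44.76 mg
tryptone: 23.8 g/L × 1.4 L = 33.32 g

L-cysteine hydrochloride monohydrate 0.46 g; ferrous sulfate heptahydrate 44.76 mg; tryptone 33.32 g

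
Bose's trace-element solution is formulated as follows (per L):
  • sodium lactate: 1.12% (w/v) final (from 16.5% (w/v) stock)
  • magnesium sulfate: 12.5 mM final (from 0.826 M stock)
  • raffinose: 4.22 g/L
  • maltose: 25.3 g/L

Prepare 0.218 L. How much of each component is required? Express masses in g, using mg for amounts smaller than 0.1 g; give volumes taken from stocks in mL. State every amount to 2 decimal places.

sodium lactate 14.80 mL; magnesium sulfate 3.30 mL; raffinose 0.92 g; maltose 5.52 g

Working volume: 0.218 L.
sodium lactate: V = C2·V2/C1 = 1.12% ÷ 16.5% × 218 mL = 14.80 mL
magnesium sulfate: C1V1 = C2V2 → 12.5 mM × 218 mL ÷ 826 mM = 3.30 mL
raffinose: 4.22 g/L × 0.218 L = 0.92 g
maltose: 25.3 g/L × 0.218 L = 5.52 g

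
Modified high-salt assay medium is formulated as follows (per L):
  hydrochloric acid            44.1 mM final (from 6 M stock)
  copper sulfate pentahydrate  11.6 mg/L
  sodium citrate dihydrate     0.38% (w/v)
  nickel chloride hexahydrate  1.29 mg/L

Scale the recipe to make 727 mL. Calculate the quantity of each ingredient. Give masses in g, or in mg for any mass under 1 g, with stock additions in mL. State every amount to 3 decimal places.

Working volume: 727 mL = 0.727 L.
hydrochloric acid: dilute stock: 44.1 mM × 727 mL ÷ 6000 mM = 5.343 mL
copper sulfate pentahydrate: 11.6 mg/L × 0.727 L = 8.433 mg
sodium citrate dihydrate: 0.38% w/v = 3.8 g/L → 3.8 × 0.727 L = 2.763 g
nickel chloride hexahydrate: 1.29 mg/L × 0.727 L = 0.938 mg

hydrochloric acid 5.343 mL; copper sulfate pentahydrate 8.433 mg; sodium citrate dihydrate 2.763 g; nickel chloride hexahydrate 0.938 mg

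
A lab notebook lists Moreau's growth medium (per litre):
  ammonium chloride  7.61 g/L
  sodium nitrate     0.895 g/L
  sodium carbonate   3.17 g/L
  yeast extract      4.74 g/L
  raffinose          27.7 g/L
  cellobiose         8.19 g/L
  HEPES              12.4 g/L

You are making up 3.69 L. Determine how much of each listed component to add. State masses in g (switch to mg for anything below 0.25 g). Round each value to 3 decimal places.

ammonium chloride 28.081 g; sodium nitrate 3.303 g; sodium carbonate 11.697 g; yeast extract 17.491 g; raffinose 102.213 g; cellobiose 30.221 g; HEPES 45.756 g

Scale factor relative to 1 L: 3.69.
ammonium chloride: 7.61 g/L × 3.69 L = 28.081 g
sodium nitrate: 0.895 g/L × 3.69 L = 3.303 g
sodium carbonate: 3.17 g/L × 3.69 L = 11.697 g
yeast extract: 4.74 g/L × 3.69 L = 17.491 g
raffinose: 27.7 g/L × 3.69 L = 102.213 g
cellobiose: 8.19 g/L × 3.69 L = 30.221 g
HEPES: 12.4 g/L × 3.69 L = 45.756 g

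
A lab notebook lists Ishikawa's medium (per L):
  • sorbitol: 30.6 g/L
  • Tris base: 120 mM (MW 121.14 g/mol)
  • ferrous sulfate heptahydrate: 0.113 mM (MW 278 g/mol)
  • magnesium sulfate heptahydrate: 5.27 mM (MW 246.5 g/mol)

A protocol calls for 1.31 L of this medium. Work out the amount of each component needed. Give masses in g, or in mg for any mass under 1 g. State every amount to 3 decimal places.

sorbitol 40.086 g; Tris base 19.043 g; ferrous sulfate heptahydrate 41.152 mg; magnesium sulfate heptahydrate 1.702 g

Working volume: 1.31 L.
sorbitol: 30.6 g/L × 1.31 L = 40.086 g
Tris base: 120 mmol/L × 121.14 g/mol × 1.31 L ÷ 1000 = 19.043 g
ferrous sulfate heptahydrate: 0.113 mmol/L × 278 mg/mmol × 1.31 L = 41.152 mg
magnesium sulfate heptahydrate: 5.27 mmol/L × 246.5 g/mol × 1.31 L ÷ 1000 = 1.702 g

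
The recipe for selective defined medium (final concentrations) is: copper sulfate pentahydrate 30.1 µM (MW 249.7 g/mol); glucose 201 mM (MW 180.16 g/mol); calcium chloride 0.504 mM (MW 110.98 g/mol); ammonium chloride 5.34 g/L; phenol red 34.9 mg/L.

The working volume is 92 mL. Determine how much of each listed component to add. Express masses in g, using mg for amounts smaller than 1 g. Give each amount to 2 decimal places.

copper sulfate pentahydrate 0.69 mg; glucose 3.33 g; calcium chloride 5.15 mg; ammonium chloride 491.28 mg; phenol red 3.21 mg

Target volume = 92 mL = 0.092 L.
copper sulfate pentahydrate: 30.1 µmol/L × 249.7 g/mol × 0.092 L ÷ 1000 = 0.69 mg
glucose: 201 mmol/L × 180.16 g/mol × 0.092 L ÷ 1000 = 3.33 g
calcium chloride: 0.504 mmol/L × 110.98 mg/mmol × 0.092 L = 5.15 mg
ammonium chloride: 5.34 g/L × 0.092 L = 0.49128 g = 491.28 mg
phenol red: 34.9 mg/L × 0.092 L = 3.21 mg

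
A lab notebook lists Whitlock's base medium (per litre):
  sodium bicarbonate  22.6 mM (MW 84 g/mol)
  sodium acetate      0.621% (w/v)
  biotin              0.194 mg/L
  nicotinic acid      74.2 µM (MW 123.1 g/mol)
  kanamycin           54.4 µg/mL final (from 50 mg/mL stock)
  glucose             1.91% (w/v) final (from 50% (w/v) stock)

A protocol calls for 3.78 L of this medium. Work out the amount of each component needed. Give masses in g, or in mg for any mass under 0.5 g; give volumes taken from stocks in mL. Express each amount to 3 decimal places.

Working volume: 3.78 L.
sodium bicarbonate: 22.6 mmol/L × 84 g/mol × 3.78 L ÷ 1000 = 7.176 g
sodium acetate: 0.621 g per 100 mL × 3780 mL ÷ 100 = 23.474 g
biotin: 0.194 mg/L × 3.78 L = 0.733 mg
nicotinic acid: 74.2 µmol/L × 123.1 g/mol × 3.78 L ÷ 1000 = 34.527 mg
kanamycin: C1V1 = C2V2 → 54.4 µg/mL × 3780 mL ÷ 50000 µg/mL = 4.113 mL
glucose: dilute stock: 1.91% ÷ 50% × 3780 mL = 144.396 mL

sodium bicarbonate 7.176 g; sodium acetate 23.474 g; biotin 0.733 mg; nicotinic acid 34.527 mg; kanamycin 4.113 mL; glucose 144.396 mL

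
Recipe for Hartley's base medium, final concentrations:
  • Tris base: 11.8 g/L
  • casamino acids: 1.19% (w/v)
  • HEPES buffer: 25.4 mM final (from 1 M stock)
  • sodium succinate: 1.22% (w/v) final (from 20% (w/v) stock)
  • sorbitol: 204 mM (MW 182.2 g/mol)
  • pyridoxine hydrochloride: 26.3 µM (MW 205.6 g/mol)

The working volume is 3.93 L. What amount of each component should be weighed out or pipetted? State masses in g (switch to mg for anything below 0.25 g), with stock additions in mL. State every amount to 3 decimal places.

Scale factor relative to 1 L: 3.93.
Tris base: 11.8 g/L × 3.93 L = 46.374 g
casamino acids: 1.19 g per 100 mL × 3930 mL ÷ 100 = 46.767 g
HEPES buffer: C1V1 = C2V2 → 25.4 mM × 3930 mL ÷ 1000 mM = 99.822 mL
sodium succinate: V = C2·V2/C1 = 1.22% ÷ 20% × 3930 mL = 239.730 mL
sorbitol: 204 mmol/L × 182.2 g/mol × 3.93 L ÷ 1000 = 146.073 g
pyridoxine hydrochloride: 26.3 µmol/L × 205.6 g/mol × 3.93 L ÷ 1000 = 21.251 mg

Tris base 46.374 g; casamino acids 46.767 g; HEPES buffer 99.822 mL; sodium succinate 239.730 mL; sorbitol 146.073 g; pyridoxine hydrochloride 21.251 mg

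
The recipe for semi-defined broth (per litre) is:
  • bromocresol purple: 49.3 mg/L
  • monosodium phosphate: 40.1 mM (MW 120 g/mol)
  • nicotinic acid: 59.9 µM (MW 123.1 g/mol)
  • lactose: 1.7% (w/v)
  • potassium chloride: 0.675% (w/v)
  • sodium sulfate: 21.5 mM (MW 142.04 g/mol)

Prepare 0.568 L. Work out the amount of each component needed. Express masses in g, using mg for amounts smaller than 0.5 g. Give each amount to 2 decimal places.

bromocresol purple 28.00 mg; monosodium phosphate 2.73 g; nicotinic acid 4.19 mg; lactose 9.66 g; potassium chloride 3.83 g; sodium sulfate 1.73 g

Working volume: 0.568 L.
bromocresol purple: 49.3 mg/L × 0.568 L = 28.00 mg
monosodium phosphate: 40.1 mmol/L × 120 g/mol × 0.568 L ÷ 1000 = 2.73 g
nicotinic acid: 59.9 µmol/L × 123.1 g/mol × 0.568 L ÷ 1000 = 4.19 mg
lactose: 1.7% w/v = 17 g/L → 17 × 0.568 L = 9.66 g
potassium chloride: 0.675 g per 100 mL × 568 mL ÷ 100 = 3.83 g
sodium sulfate: 21.5 mmol/L × 142.04 g/mol × 0.568 L ÷ 1000 = 1.73 g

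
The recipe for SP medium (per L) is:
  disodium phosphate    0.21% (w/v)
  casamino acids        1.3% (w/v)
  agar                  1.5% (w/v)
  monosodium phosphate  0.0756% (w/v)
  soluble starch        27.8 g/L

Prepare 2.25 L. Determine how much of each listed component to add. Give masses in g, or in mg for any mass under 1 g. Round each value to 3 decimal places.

Scale factor relative to 1 L: 2.25.
disodium phosphate: 0.21% w/v = 2.1 g/L → 2.1 × 2.25 L = 4.725 g
casamino acids: 1.3% w/v = 13 g/L → 13 × 2.25 L = 29.250 g
agar: 1.5% w/v = 15 g/L → 15 × 2.25 L = 33.750 g
monosodium phosphate: 0.0756 g per 100 mL × 2250 mL ÷ 100 = 1.701 g
soluble starch: 27.8 g/L × 2.25 L = 62.550 g

disodium phosphate 4.725 g; casamino acids 29.250 g; agar 33.750 g; monosodium phosphate 1.701 g; soluble starch 62.550 g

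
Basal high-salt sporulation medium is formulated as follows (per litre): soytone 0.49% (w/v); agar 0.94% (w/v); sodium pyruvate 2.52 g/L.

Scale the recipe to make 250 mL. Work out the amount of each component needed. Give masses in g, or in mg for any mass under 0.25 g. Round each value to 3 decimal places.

Working volume: 250 mL = 0.25 L.
soytone: 0.49% w/v = 4.9 g/L → 4.9 × 0.25 L = 1.225 g
agar: 0.94% w/v = 9.4 g/L → 9.4 × 0.25 L = 2.350 g
sodium pyruvate: 2.52 g/L × 0.25 L = 0.630 g

soytone 1.225 g; agar 2.350 g; sodium pyruvate 0.630 g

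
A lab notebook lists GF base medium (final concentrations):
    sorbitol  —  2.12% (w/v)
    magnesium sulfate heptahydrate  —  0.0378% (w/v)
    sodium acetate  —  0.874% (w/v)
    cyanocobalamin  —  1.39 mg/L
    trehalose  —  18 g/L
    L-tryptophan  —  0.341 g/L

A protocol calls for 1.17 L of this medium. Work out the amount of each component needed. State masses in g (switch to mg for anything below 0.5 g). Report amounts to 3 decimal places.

sorbitol 24.804 g; magnesium sulfate heptahydrate 442.260 mg; sodium acetate 10.226 g; cyanocobalamin 1.626 mg; trehalose 21.060 g; L-tryptophan 398.970 mg

Scale factor relative to 1 L: 1.17.
sorbitol: 2.12 g per 100 mL × 1170 mL ÷ 100 = 24.804 g
magnesium sulfate heptahydrate: 0.0378% w/v = 0.378 g/L → 0.378 × 1.17 L = 0.44226 g = 442.260 mg
sodium acetate: 0.874 g per 100 mL × 1170 mL ÷ 100 = 10.226 g
cyanocobalamin: 1.39 mg/L × 1.17 L = 1.626 mg
trehalose: 18 g/L × 1.17 L = 21.060 g
L-tryptophan: 0.341 g/L × 1.17 L = 0.39897 g = 398.970 mg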